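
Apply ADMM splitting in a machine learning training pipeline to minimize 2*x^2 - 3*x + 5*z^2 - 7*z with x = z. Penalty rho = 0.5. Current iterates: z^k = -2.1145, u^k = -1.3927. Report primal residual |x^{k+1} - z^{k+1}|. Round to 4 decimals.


ADMM iteration with rho = 0.5, z^k = -2.1145, u^k = -1.3927
Step 1: x-update.
Minimize 2*x^2 - 3*x + (0.5/2)*(x + 2.1145 - 1.3927)^2
FOC: (2*2 + 0.5)*x = 3 + 0.5*(-2.1145 + 1.3927)
x^{k+1} = 0.5865
Step 2: z-update.
Minimize 5*z^2 - 7*z + (0.5/2)*(0.5865 - z - 1.3927)^2
FOC: (2*5 + 0.5)*z = 7 + 0.5*(0.5865 - 1.3927)
z^{k+1} = 0.6283
Step 3: u-update.
u^{k+1} = -1.3927 + 0.5865 - 0.6283 = -1.4345
Step 4: Primal residual = |0.5865 - 0.6283| = 0.0418


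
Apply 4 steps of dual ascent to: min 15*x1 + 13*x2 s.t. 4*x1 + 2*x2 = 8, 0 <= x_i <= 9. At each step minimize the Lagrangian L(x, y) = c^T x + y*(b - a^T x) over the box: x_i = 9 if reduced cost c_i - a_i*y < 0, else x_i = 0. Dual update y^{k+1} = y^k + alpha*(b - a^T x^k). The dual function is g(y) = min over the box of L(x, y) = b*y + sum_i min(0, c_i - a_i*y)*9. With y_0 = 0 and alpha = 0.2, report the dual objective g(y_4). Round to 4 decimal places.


Dual ascent for LP: min 15*x1 + 13*x2, 4*x1 + 2*x2 = 8, 0 <= x_i <= 9
Step 1: y^k = 0.0, reduced costs: (15.0, 13.0)
  x^k = (0.0, 0.0), subgradient = b - a^T x = 8.0
  y^{k+1} = 0.0 + 0.2*8.0 = 1.6
Step 2: y^k = 1.6, reduced costs: (8.6, 9.8)
  x^k = (0.0, 0.0), subgradient = b - a^T x = 8.0
  y^{k+1} = 1.6 + 0.2*8.0 = 3.2
Step 3: y^k = 3.2, reduced costs: (2.2, 6.6)
  x^k = (0.0, 0.0), subgradient = b - a^T x = 8.0
  y^{k+1} = 3.2 + 0.2*8.0 = 4.8
Step 4: y^k = 4.8, reduced costs: (-4.2, 3.4)
  x^k = (9.0, 0.0), subgradient = b - a^T x = -28.0
  y^{k+1} = 4.8 + 0.2*-28.0 = -0.8
Dual objective at y_4 = -0.8: reduced costs (18.2, 14.6), box minimizer x = (0.0, 0.0)
g(y_4) = b*y + (c1 - a1*y)*x1 + (c2 - a2*y)*x2 = 8*(-0.8) + 18.2*0.0 + 14.6*0.0 = -6.4 + 0.0 + 0.0 = -6.4


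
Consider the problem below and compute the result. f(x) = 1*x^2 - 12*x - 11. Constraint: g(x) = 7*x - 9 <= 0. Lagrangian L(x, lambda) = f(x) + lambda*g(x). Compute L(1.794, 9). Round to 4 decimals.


Step 1: Evaluate f(x).
f(1.794) = 1*1.794^2 - 12*1.794 - 11 = -29.3096
Step 2: Evaluate g(x).
g(1.794) = 7*1.794 - 9 = 3.558
Step 3: Compute Lagrangian.
L = -29.3096 + 9*3.558 = 2.7124


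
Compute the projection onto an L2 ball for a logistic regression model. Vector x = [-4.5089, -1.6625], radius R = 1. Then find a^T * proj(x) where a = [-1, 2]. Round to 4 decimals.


Step 1: Compute ||x|| (intermediates to 6 decimals).
||x|| = sqrt((-4.5089)^2 + (-1.6625)^2) = 4.805631
Step 2: Project.
Since ||x|| > R, scale = R/||x|| = 1/4.805631 = 0.208089, proj(x) = scale * x
proj(x) = [-0.938252, -0.345948]
Step 3: Dot product.
a^T * proj(x) = -1*(-0.938252) + 2*(-0.345948) = 0.2464


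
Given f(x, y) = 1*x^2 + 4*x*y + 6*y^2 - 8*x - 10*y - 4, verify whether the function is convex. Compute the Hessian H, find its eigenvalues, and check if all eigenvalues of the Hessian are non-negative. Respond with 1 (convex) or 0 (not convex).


The Hessian of f(x,y) = 1*x^2 + 4*x*y + 6*y^2 - 8*x - 10*y - 4 is:
H = [[2, 4], [4, 12]]
Trace = 2 + 12 = 14
Determinant = 2*12 - (4)^2 = 8
Discriminant = (14)^2 - 4*8 = 164.0
Eigenvalues: lambda_1 = 0.5969, lambda_2 = 13.4031
The function is convex.

1


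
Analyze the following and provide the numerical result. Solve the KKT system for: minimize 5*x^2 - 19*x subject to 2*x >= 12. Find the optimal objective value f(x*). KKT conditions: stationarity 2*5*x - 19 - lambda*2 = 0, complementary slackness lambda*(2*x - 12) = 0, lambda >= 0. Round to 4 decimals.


Step 1: Try lambda = 0 (constraint inactive).
x_unc = 19/(2*5) = 1.9
Check: 2*1.9 = 3.8 < 12 -- violated!
Step 2: Constraint must be active: 2*x = 12
x* = 12/2 = 6.0
lambda = (2*5*6.0 - 19)/2 = 20.5
Step 3: Compute optimal value.
f(x*) = 5*6.0^2 - 19*6.0 = 66.0


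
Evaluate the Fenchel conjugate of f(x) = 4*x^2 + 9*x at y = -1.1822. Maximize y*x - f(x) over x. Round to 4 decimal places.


f*(y) = sup_x {y*x - a*x^2 - b*x} = sup_x {(y-b)*x - a*x^2}
FOC: (y - b) - 2a*x = 0 => x* = (y - b)/(2a)
x* = (-1.1822 - 9)/(2*4) = -1.2728
f*(-1.1822) = (y-b)^2/(4a) = (-1.1822 - 9)^2/(4*4)
= 103.6772/16 = 6.4798


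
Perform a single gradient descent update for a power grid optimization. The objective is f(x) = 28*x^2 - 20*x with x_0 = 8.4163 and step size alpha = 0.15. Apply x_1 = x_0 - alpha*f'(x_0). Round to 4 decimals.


We compute the gradient at x_0 and apply the update.
f'(x) = 56*x - 20
f'(8.4163) = 56*8.4163 - 20 = 451.3128
x_1 = 8.4163 - 0.15*451.3128 = -59.2806


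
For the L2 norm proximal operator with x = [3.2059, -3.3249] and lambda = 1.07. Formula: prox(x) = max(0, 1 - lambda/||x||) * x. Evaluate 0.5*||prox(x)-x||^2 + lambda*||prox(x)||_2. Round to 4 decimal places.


Step 1: Compute ||x||.
||x|| = 4.6187
Step 2: Compute scaling factor.
scale = max(0, 1 - 1.07/4.6187) = 0.7683
Step 3: prox(x) = [2.4632, -2.5546]
||prox(x)|| = 3.5487
Step 4: Proximal objective.
0.5*||prox-x||^2 = 0.5725
lambda*||prox|| = 3.7971
Total = 4.3696


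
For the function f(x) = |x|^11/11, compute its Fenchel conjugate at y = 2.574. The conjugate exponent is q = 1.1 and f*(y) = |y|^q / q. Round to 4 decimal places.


The conjugate exponent q satisfies 1/p + 1/q = 1.
p = 11, so q = 11/(11 - 1) = 1.1
|y|^q = 2.574^1.1 = 2.8292
f*(2.574) = 2.8292 / 1.1 = 2.572


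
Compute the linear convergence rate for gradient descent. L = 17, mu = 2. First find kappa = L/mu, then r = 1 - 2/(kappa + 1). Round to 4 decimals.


Step 1: Compute the condition number.
kappa = L/mu = 17/2 = 8.5
Step 2: Compute the convergence rate.
r = 1 - 2/(kappa + 1) = 1 - 2*mu/(L + mu) = (L - mu)/(L + mu) = 15/19 = 0.7895


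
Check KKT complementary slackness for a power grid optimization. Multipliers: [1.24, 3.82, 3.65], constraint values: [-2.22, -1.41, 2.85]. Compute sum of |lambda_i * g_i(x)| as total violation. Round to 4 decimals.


KKT complementary slackness check:
lambda_1 * g_1 = 1.24 * -2.22 = -2.7528
lambda_2 * g_2 = 3.82 * -1.41 = -5.3862
lambda_3 * g_3 = 3.65 * 2.85 = 10.4025
Total violation = 2.7528 + 5.3862 + 10.4025 = 18.5415


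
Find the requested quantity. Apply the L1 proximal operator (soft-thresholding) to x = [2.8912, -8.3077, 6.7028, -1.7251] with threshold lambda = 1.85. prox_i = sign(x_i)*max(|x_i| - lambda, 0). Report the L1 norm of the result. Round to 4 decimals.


Soft-thresholding with lambda = 1.85:
prox(2.8912) = sign(2.8912)*max(|2.8912| - 1.85, 0) = 1.0412
prox(-8.3077) = sign(-8.3077)*max(|-8.3077| - 1.85, 0) = -6.4577
prox(6.7028) = sign(6.7028)*max(|6.7028| - 1.85, 0) = 4.8528
prox(-1.7251) = sign(-1.7251)*max(|-1.7251| - 1.85, 0) = 0.0
prox(x) = [1.0412, -6.4577, 4.8528, 0.0]
||prox(x)||_1 = 1.0412 + 6.4577 + 4.8528 + 0.0 = 12.3517


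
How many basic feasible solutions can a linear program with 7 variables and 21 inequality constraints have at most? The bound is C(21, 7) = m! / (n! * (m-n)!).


Each vertex corresponds to some choice of n active constraints out of m, so the number of vertices is at most C(m, n) = m! / (n!(m-n)!).
m = 21, n = 7
Numerator: 21 * 20 * 19 * 18 * 17 * 16 * 15
Denominator: 7! = 5040
C(21, 7) = 116280


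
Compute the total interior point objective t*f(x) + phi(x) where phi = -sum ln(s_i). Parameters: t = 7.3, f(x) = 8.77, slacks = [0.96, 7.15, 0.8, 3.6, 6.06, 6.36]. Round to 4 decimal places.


Step 1: Compute log-barrier.
ln values: [-0.0408, 1.9671, -0.2231, 1.2809, 1.8017, 1.85]
phi = -(-0.0408 + 1.9671 - 0.2231 + 1.2809 + 1.8017 + 1.85) = -6.6358
Step 2: Compute augmented objective.
t*f(x) = 7.3*8.77 = 64.021
Total = 64.021 - 6.6358 = 57.3852


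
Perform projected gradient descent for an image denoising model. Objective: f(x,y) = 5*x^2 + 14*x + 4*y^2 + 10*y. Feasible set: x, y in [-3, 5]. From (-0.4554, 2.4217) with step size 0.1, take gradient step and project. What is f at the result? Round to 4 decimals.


Step 1: Compute gradient at (-0.4554, 2.4217).
grad_x = 2*5*-0.4554 + 14 = 9.446
grad_y = 2*4*2.4217 + 10 = 29.3736
Step 2: Gradient step.
x_raw = -0.4554 - 0.1*9.446 = -1.4
y_raw = 2.4217 - 0.1*29.3736 = -0.5157
Step 3: Project onto [-3, 5].
x_proj = clip(-1.4) = -1.4
y_proj = clip(-0.5157) = -0.5157
Step 4: Evaluate f.
f(-1.4, -0.5157) = -13.893


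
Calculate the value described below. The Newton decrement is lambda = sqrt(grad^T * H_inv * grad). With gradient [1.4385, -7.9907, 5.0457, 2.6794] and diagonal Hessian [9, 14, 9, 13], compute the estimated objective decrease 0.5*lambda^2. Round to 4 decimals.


Step 1: H is diagonal, so H^(-1) * g = [0.1598, -0.5708, 0.5606, 0.2061].
Step 2: g^T H^(-1) g = sum_i g_i^2 / H_ii
  = (1.4385)^2/9 + (-7.9907)^2/14 + (5.0457)^2/9 + (2.6794)^2/13
  = 0.2299 + 4.5608 + 2.8288 + 0.5522 = 8.1718
Step 3: Objective decrease = 0.5 * g^T H^(-1) g = 4.0859


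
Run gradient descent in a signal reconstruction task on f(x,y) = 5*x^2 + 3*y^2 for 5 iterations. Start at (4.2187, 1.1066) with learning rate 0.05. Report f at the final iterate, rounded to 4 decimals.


Gradient descent on f(x,y) = 5*x^2 + 3*y^2.
Starting point: (4.2187, 1.1066), alpha = 0.05
Step 1: grad_x = 2*5*4.2187 = 42.187, grad_y = 2*3*1.1066 = 6.6396
  x_1 = 4.2187 - 0.05*42.187 = 2.1094
  y_1 = 1.1066 - 0.05*6.6396 = 0.7746
Step 2: grad_x = 2*5*2.1094 = 21.0935, grad_y = 2*3*0.7746 = 4.6477
  x_2 = 2.1094 - 0.05*21.0935 = 1.0547
  y_2 = 0.7746 - 0.05*4.6477 = 0.5422
Step 3: grad_x = 2*5*1.0547 = 10.5468, grad_y = 2*3*0.5422 = 3.2534
  x_3 = 1.0547 - 0.05*10.5468 = 0.5273
  y_3 = 0.5422 - 0.05*3.2534 = 0.3796
Step 4: grad_x = 2*5*0.5273 = 5.2734, grad_y = 2*3*0.3796 = 2.2774
  x_4 = 0.5273 - 0.05*5.2734 = 0.2637
  y_4 = 0.3796 - 0.05*2.2774 = 0.2657
Step 5: grad_x = 2*5*0.2637 = 2.6367, grad_y = 2*3*0.2657 = 1.5942
  x_5 = 0.2637 - 0.05*2.6367 = 0.1318
  y_5 = 0.2657 - 0.05*1.5942 = 0.186
f(0.1318, 0.186) = 5*0.1318^2 + 3*0.186^2 = 0.1907


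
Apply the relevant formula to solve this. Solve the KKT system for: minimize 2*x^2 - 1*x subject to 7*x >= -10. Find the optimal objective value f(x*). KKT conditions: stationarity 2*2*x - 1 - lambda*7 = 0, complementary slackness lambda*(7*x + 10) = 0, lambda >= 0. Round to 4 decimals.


Step 1: Try lambda = 0 (constraint inactive).
Stationarity: 2*2*x - 1 = 0
x* = 1/(2*2) = 0.25
Check constraint: 7*0.25 = 1.75 >= -10 -- satisfied.
Step 2: Compute optimal value.
f(x*) = 2*0.25^2 - 1*0.25 = -0.125


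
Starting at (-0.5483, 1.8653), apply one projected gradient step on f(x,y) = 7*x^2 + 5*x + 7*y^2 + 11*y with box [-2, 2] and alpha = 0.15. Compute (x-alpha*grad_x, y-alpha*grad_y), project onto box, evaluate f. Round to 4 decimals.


Step 1: Compute gradient at (-0.5483, 1.8653).
grad_x = 2*7*-0.5483 + 5 = -2.6762
grad_y = 2*7*1.8653 + 11 = 37.1142
Step 2: Gradient step.
x_raw = -0.5483 - 0.15*-2.6762 = -0.1469
y_raw = 1.8653 - 0.15*37.1142 = -3.7018
Step 3: Project onto [-2, 2].
x_proj = clip(-0.1469) = -0.1469
y_proj = clip(-3.7018) = -2.0
Step 4: Evaluate f.
f(-0.1469, -2.0) = 5.4166


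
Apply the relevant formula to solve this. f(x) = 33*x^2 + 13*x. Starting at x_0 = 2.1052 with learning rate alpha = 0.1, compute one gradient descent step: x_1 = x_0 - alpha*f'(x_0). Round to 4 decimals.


We compute the gradient at x_0 and apply the update.
f'(x) = 66*x + 13
f'(2.1052) = 66*2.1052 + 13 = 151.9432
x_1 = 2.1052 - 0.1*151.9432 = -13.0891


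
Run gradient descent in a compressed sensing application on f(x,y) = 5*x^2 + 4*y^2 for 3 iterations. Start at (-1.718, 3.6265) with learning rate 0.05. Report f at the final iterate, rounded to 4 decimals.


Gradient descent on f(x,y) = 5*x^2 + 4*y^2.
Starting point: (-1.718, 3.6265), alpha = 0.05
Step 1: grad_x = 2*5*-1.718 = -17.18, grad_y = 2*4*3.6265 = 29.012
  x_1 = -1.718 - 0.05*-17.18 = -0.859
  y_1 = 3.6265 - 0.05*29.012 = 2.1759
Step 2: grad_x = 2*5*-0.859 = -8.59, grad_y = 2*4*2.1759 = 17.4072
  x_2 = -0.859 - 0.05*-8.59 = -0.4295
  y_2 = 2.1759 - 0.05*17.4072 = 1.3055
Step 3: grad_x = 2*5*-0.4295 = -4.295, grad_y = 2*4*1.3055 = 10.4443
  x_3 = -0.4295 - 0.05*-4.295 = -0.2148
  y_3 = 1.3055 - 0.05*10.4443 = 0.7833
f(-0.2148, 0.7833) = 5*(-0.2148)^2 + 4*0.7833^2 = 2.685


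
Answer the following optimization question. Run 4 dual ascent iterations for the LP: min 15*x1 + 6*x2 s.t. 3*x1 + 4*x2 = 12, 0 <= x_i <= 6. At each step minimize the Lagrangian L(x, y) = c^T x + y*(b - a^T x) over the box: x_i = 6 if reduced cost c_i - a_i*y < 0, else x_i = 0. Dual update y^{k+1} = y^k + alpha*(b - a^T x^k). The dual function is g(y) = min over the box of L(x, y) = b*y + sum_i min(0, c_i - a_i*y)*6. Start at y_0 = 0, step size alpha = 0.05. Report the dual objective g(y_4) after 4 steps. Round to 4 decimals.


Dual ascent for LP: min 15*x1 + 6*x2, 3*x1 + 4*x2 = 12, 0 <= x_i <= 6
Step 1: y^k = 0.0, reduced costs: (15.0, 6.0)
  x^k = (0.0, 0.0), subgradient = b - a^T x = 12.0
  y^{k+1} = 0.0 + 0.05*12.0 = 0.6
Step 2: y^k = 0.6, reduced costs: (13.2, 3.6)
  x^k = (0.0, 0.0), subgradient = b - a^T x = 12.0
  y^{k+1} = 0.6 + 0.05*12.0 = 1.2
Step 3: y^k = 1.2, reduced costs: (11.4, 1.2)
  x^k = (0.0, 0.0), subgradient = b - a^T x = 12.0
  y^{k+1} = 1.2 + 0.05*12.0 = 1.8
Step 4: y^k = 1.8, reduced costs: (9.6, -1.2)
  x^k = (0.0, 6.0), subgradient = b - a^T x = -12.0
  y^{k+1} = 1.8 + 0.05*-12.0 = 1.2
Dual objective at y_4 = 1.2: reduced costs (11.4, 1.2), box minimizer x = (0.0, 0.0)
g(y_4) = b*y + (c1 - a1*y)*x1 + (c2 - a2*y)*x2 = 12*1.2 + 11.4*0.0 + 1.2*0.0 = 14.4 + 0.0 + 0.0 = 14.4


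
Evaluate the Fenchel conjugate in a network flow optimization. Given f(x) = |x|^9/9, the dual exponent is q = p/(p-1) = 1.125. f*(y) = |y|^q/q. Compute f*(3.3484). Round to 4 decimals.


The conjugate exponent q satisfies 1/p + 1/q = 1.
p = 9, so q = 9/(9 - 1) = 1.125
|y|^q = 3.3484^1.125 = 3.8944
f*(3.3484) = 3.8944 / 1.125 = 3.4617


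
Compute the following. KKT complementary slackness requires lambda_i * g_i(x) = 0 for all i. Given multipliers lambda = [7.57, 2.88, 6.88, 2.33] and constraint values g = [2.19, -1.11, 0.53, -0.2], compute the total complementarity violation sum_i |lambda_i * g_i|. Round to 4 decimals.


KKT complementary slackness check:
lambda_1 * g_1 = 7.57 * 2.19 = 16.5783
lambda_2 * g_2 = 2.88 * -1.11 = -3.1968
lambda_3 * g_3 = 6.88 * 0.53 = 3.6464
lambda_4 * g_4 = 2.33 * -0.2 = -0.466
Total violation = 16.5783 + 3.1968 + 3.6464 + 0.466 = 23.8875


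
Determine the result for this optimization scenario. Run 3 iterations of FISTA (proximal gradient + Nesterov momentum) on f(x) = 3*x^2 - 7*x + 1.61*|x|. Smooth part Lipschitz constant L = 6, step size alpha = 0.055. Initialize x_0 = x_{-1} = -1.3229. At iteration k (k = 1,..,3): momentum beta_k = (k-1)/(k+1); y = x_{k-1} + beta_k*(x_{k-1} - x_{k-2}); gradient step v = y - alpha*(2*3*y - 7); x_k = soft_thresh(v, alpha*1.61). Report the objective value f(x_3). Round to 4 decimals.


FISTA on f(x) = 3*x^2 - 7*x + 1.61*|x|
L = 6, alpha = 0.055
Iteration 1: beta = 0.0, y = -1.3229 + 0.0*(-1.3229 + 1.3229) = -1.3229
  grad(y) = -14.9374, v = y - alpha*grad = -0.5013
  prox(v) = soft_thresh(-0.5013, 0.0886) = -0.4128
Iteration 2: beta = 0.3333, y = -0.4128 + 0.3333*(-0.4128 + 1.3229) = -0.1094
  grad(y) = -7.6565, v = y - alpha*grad = 0.3117
  prox(v) = soft_thresh(0.3117, 0.0886) = 0.2231
Iteration 3: beta = 0.5, y = 0.2231 + 0.5*(0.2231 + 0.4128) = 0.5411
  grad(y) = -3.7534, v = y - alpha*grad = 0.7475
  prox(v) = soft_thresh(0.7475, 0.0886) = 0.659
f(x_3) = 3*0.659^2 - 7*0.659 + 1.61*|0.659| = -2.2491


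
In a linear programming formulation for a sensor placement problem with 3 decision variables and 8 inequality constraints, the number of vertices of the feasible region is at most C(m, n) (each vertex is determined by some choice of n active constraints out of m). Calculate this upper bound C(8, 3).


Each vertex corresponds to some choice of n active constraints out of m, so the number of vertices is at most C(m, n) = m! / (n!(m-n)!).
m = 8, n = 3
Numerator: 8 * 7 * 6
Denominator: 3! = 6
C(8, 3) = 56


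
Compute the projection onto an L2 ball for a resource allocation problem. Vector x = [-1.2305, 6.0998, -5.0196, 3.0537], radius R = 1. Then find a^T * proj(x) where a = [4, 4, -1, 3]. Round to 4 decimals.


Step 1: Compute ||x|| (intermediates to 6 decimals).
||x|| = sqrt((-1.2305)^2 + 6.0998^2 + (-5.0196)^2 + 3.0537^2) = 8.558222
Step 2: Project.
Since ||x|| > R, scale = R/||x|| = 1/8.558222 = 0.116847, proj(x) = scale * x
proj(x) = [-0.14378, 0.712743, -0.586525, 0.356816]
Step 3: Dot product.
a^T * proj(x) = 4*(-0.14378) + 4*0.712743 - 1*(-0.586525) + 3*0.356816 = 3.9328


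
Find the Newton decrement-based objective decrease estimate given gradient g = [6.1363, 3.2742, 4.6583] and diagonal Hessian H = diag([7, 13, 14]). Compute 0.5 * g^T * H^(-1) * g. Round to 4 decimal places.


Step 1: H is diagonal, so H^(-1) * g = [0.8766, 0.2519, 0.3327].
Step 2: g^T H^(-1) g = sum_i g_i^2 / H_ii
  = (6.1363)^2/7 + (3.2742)^2/13 + (4.6583)^2/14
  = 5.3792 + 0.8246 + 1.55 = 7.7538
Step 3: Objective decrease = 0.5 * g^T H^(-1) g = 3.8769


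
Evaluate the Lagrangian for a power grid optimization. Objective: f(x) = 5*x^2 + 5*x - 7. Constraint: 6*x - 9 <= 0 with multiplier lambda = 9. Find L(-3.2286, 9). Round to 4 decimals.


Step 1: Evaluate f(x).
f(-3.2286) = 5*(-3.2286)^2 + 5*(-3.2286) - 7 = 28.9763
Step 2: Evaluate g(x).
g(-3.2286) = 6*-3.2286 - 9 = -28.3716
Step 3: Compute Lagrangian.
L = 28.9763 + 9*-28.3716 = -226.3681


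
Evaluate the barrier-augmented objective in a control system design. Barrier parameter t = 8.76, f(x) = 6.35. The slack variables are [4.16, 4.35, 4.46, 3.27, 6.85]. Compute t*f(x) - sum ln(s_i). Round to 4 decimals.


Step 1: Compute log-barrier.
ln values: [1.4255, 1.4702, 1.4951, 1.1848, 1.9242]
phi = -(1.4255 + 1.4702 + 1.4951 + 1.1848 + 1.9242) = -7.4999
Step 2: Compute augmented objective.
t*f(x) = 8.76*6.35 = 55.626
Total = 55.626 - 7.4999 = 48.1261


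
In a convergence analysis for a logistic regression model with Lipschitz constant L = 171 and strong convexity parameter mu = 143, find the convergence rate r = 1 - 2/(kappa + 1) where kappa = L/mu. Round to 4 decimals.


Step 1: Compute the condition number.
kappa = L/mu = 171/143 = 1.1958
Step 2: Compute the convergence rate.
r = 1 - 2/(kappa + 1) = 1 - 2*mu/(L + mu) = (L - mu)/(L + mu) = 28/314 = 0.0892


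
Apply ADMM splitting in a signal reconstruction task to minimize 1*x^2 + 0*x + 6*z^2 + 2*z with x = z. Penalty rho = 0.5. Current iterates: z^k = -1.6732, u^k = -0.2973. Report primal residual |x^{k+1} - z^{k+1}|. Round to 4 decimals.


ADMM iteration with rho = 0.5, z^k = -1.6732, u^k = -0.2973
Step 1: x-update.
Minimize 1*x^2 + 0*x + (0.5/2)*(x + 1.6732 - 0.2973)^2
FOC: (2*1 + 0.5)*x = 0 + 0.5*(-1.6732 + 0.2973)
x^{k+1} = -0.2752
Step 2: z-update.
Minimize 6*z^2 + 2*z + (0.5/2)*(-0.2752 - z - 0.2973)^2
FOC: (2*6 + 0.5)*z = -2 + 0.5*(-0.2752 - 0.2973)
z^{k+1} = -0.1829
Step 3: u-update.
u^{k+1} = -0.2973 - 0.2752 + 0.1829 = -0.3896
Step 4: Primal residual = |-0.2752 + 0.1829| = 0.0923


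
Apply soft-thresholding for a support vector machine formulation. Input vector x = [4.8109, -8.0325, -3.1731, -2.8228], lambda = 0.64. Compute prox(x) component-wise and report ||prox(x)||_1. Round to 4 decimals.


Soft-thresholding with lambda = 0.64:
prox(4.8109) = sign(4.8109)*max(|4.8109| - 0.64, 0) = 4.1709
prox(-8.0325) = sign(-8.0325)*max(|-8.0325| - 0.64, 0) = -7.3925
prox(-3.1731) = sign(-3.1731)*max(|-3.1731| - 0.64, 0) = -2.5331
prox(-2.8228) = sign(-2.8228)*max(|-2.8228| - 0.64, 0) = -2.1828
prox(x) = [4.1709, -7.3925, -2.5331, -2.1828]
||prox(x)||_1 = 4.1709 + 7.3925 + 2.5331 + 2.1828 = 16.2793


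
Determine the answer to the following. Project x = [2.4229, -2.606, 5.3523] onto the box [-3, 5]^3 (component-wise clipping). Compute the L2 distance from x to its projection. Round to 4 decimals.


Project each component onto [-3, 5].
clip(2.4229) = 2.4229, clip(-2.606) = -2.606, clip(5.3523) = 5.0
Projection = [2.4229, -2.606, 5.0]
Squared diffs: [0.0, 0.0, 0.1241]
Distance = sqrt(0.1241) = 0.3523


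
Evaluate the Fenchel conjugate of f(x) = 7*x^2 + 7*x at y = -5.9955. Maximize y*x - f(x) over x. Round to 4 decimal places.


f*(y) = sup_x {y*x - a*x^2 - b*x} = sup_x {(y-b)*x - a*x^2}
FOC: (y - b) - 2a*x = 0 => x* = (y - b)/(2a)
x* = (-5.9955 - 7)/(2*7) = -0.9283
f*(-5.9955) = (y-b)^2/(4a) = (-5.9955 - 7)^2/(4*7)
= 168.883/28 = 6.0315


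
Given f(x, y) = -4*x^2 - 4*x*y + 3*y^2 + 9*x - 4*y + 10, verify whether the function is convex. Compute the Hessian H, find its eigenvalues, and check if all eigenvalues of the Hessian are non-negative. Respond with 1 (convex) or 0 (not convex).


The Hessian of f(x,y) = -4*x^2 - 4*x*y + 3*y^2 + 9*x - 4*y + 10 is:
H = [[-8, -4], [-4, 6]]
Trace = -8 + 6 = -2
Determinant = -8*6 - (-4)^2 = -64
Discriminant = (-2)^2 - 4*-64 = 260.0
Eigenvalues: lambda_1 = -9.0623, lambda_2 = 7.0623
The function is not convex.

0


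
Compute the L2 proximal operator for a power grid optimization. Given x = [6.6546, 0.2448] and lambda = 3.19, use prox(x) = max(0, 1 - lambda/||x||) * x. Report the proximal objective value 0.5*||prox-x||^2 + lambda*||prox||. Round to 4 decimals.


Step 1: Compute ||x||.
||x|| = 6.6591
Step 2: Compute scaling factor.
scale = max(0, 1 - 3.19/6.6591) = 0.521
Step 3: prox(x) = [3.4668, 0.1275]
||prox(x)|| = 3.4691
Step 4: Proximal objective.
0.5*||prox-x||^2 = 5.0881
lambda*||prox|| = 11.0664
Total = 16.1545


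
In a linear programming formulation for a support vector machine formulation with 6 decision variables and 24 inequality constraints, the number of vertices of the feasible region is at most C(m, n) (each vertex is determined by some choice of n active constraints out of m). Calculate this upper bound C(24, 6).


Each vertex corresponds to some choice of n active constraints out of m, so the number of vertices is at most C(m, n) = m! / (n!(m-n)!).
m = 24, n = 6
Numerator: 24 * 23 * 22 * 21 * 20 * 19
Denominator: 6! = 720
C(24, 6) = 134596


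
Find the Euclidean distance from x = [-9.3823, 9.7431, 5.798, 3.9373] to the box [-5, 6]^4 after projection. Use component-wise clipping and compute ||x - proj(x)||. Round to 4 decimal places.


Project each component onto [-5, 6].
clip(-9.3823) = -5.0, clip(9.7431) = 6.0, clip(5.798) = 5.798, clip(3.9373) = 3.9373
Projection = [-5.0, 6.0, 5.798, 3.9373]
Squared diffs: [19.2046, 14.0108, 0.0, 0.0]
Distance = sqrt(33.2154) = 5.7633


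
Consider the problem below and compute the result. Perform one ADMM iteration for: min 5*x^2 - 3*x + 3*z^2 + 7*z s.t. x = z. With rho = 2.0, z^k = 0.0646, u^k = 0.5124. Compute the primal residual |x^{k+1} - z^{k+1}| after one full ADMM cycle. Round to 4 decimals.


ADMM iteration with rho = 2.0, z^k = 0.0646, u^k = 0.5124
Step 1: x-update.
Minimize 5*x^2 - 3*x + (2.0/2)*(x - 0.0646 + 0.5124)^2
FOC: (2*5 + 2.0)*x = 3 + 2.0*(0.0646 - 0.5124)
x^{k+1} = 0.1754
Step 2: z-update.
Minimize 3*z^2 + 7*z + (2.0/2)*(0.1754 - z + 0.5124)^2
FOC: (2*3 + 2.0)*z = -7 + 2.0*(0.1754 + 0.5124)
z^{k+1} = -0.7031
Step 3: u-update.
u^{k+1} = 0.5124 + 0.1754 + 0.7031 = 1.3908
Step 4: Primal residual = |0.1754 + 0.7031| = 0.8784


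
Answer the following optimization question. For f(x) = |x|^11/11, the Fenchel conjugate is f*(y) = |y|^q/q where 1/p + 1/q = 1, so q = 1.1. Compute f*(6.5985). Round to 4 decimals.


The conjugate exponent q satisfies 1/p + 1/q = 1.
p = 11, so q = 11/(11 - 1) = 1.1
|y|^q = 6.5985^1.1 = 7.9687
f*(6.5985) = 7.9687 / 1.1 = 7.2443


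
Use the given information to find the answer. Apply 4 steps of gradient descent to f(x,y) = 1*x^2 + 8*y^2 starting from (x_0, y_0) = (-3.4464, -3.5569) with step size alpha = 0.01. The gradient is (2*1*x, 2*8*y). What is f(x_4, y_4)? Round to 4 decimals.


Gradient descent on f(x,y) = 1*x^2 + 8*y^2.
Starting point: (-3.4464, -3.5569), alpha = 0.01
Step 1: grad_x = 2*1*-3.4464 = -6.8928, grad_y = 2*8*-3.5569 = -56.9104
  x_1 = -3.4464 - 0.01*-6.8928 = -3.3775
  y_1 = -3.5569 - 0.01*-56.9104 = -2.9878
Step 2: grad_x = 2*1*-3.3775 = -6.7549, grad_y = 2*8*-2.9878 = -47.8047
  x_2 = -3.3775 - 0.01*-6.7549 = -3.3099
  y_2 = -2.9878 - 0.01*-47.8047 = -2.5097
Step 3: grad_x = 2*1*-3.3099 = -6.6198, grad_y = 2*8*-2.5097 = -40.156
  x_3 = -3.3099 - 0.01*-6.6198 = -3.2437
  y_3 = -2.5097 - 0.01*-40.156 = -2.1082
Step 4: grad_x = 2*1*-3.2437 = -6.4874, grad_y = 2*8*-2.1082 = -33.731
  x_4 = -3.2437 - 0.01*-6.4874 = -3.1788
  y_4 = -2.1082 - 0.01*-33.731 = -1.7709
f(-3.1788, -1.7709) = 1*(-3.1788)^2 + 8*(-1.7709)^2 = 35.1932


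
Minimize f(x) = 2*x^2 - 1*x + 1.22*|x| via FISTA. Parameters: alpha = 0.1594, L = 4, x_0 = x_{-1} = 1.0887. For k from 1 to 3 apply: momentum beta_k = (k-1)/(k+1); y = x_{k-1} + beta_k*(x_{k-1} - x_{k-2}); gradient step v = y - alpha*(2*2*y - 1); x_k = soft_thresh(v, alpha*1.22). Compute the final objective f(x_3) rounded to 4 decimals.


FISTA on f(x) = 2*x^2 - 1*x + 1.22*|x|
L = 4, alpha = 0.1594
Iteration 1: beta = 0.0, y = 1.0887 + 0.0*(1.0887 - 1.0887) = 1.0887
  grad(y) = 3.3548, v = y - alpha*grad = 0.5539
  prox(v) = soft_thresh(0.5539, 0.1945) = 0.3595
Iteration 2: beta = 0.3333, y = 0.3595 + 0.3333*(0.3595 - 1.0887) = 0.1164
  grad(y) = -0.5344, v = y - alpha*grad = 0.2016
  prox(v) = soft_thresh(0.2016, 0.1945) = 0.0071
Iteration 3: beta = 0.5, y = 0.0071 + 0.5*(0.0071 - 0.3595) = -0.1691
  grad(y) = -1.6763, v = y - alpha*grad = 0.0981
  prox(v) = soft_thresh(0.0981, 0.1945) = 0.0
f(x_3) = 2*0.0^2 - 1*0.0 + 1.22*|0.0| = 0.0


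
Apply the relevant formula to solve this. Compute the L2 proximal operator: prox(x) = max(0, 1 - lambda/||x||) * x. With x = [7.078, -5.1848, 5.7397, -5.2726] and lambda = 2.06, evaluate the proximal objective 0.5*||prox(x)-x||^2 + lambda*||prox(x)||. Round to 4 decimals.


Step 1: Compute ||x||.
||x|| = 11.7356
Step 2: Compute scaling factor.
scale = max(0, 1 - 2.06/11.7356) = 0.8245
Step 3: prox(x) = [5.8356, -4.2747, 4.7322, -4.3471]
||prox(x)|| = 9.6756
Step 4: Proximal objective.
0.5*||prox-x||^2 = 2.1218
lambda*||prox|| = 19.9317
Total = 22.0536


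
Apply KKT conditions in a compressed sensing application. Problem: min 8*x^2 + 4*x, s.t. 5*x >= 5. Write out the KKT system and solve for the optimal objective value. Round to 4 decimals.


Step 1: Try lambda = 0 (constraint inactive).
x_unc = -4/(2*8) = -0.25
Check: 5*-0.25 = -1.25 < 5 -- violated!
Step 2: Constraint must be active: 5*x = 5
x* = 5/5 = 1.0
lambda = (2*8*1.0 + 4)/5 = 4.0
Step 3: Compute optimal value.
f(x*) = 8*1.0^2 + 4*1.0 = 12.0


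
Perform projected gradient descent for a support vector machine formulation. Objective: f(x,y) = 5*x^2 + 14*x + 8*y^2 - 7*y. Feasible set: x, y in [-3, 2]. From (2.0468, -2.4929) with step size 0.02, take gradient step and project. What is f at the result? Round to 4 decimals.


Step 1: Compute gradient at (2.0468, -2.4929).
grad_x = 2*5*2.0468 + 14 = 34.468
grad_y = 2*8*-2.4929 - 7 = -46.8864
Step 2: Gradient step.
x_raw = 2.0468 - 0.02*34.468 = 1.3574
y_raw = -2.4929 - 0.02*-46.8864 = -1.5552
Step 3: Project onto [-3, 2].
x_proj = clip(1.3574) = 1.3574
y_proj = clip(-1.5552) = -1.5552
Step 4: Evaluate f.
f(1.3574, -1.5552) = 58.4521


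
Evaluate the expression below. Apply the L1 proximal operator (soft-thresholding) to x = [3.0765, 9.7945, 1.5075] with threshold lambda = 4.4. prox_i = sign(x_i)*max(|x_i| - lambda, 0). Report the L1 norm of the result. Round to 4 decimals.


Soft-thresholding with lambda = 4.4:
prox(3.0765) = sign(3.0765)*max(|3.0765| - 4.4, 0) = 0.0
prox(9.7945) = sign(9.7945)*max(|9.7945| - 4.4, 0) = 5.3945
prox(1.5075) = sign(1.5075)*max(|1.5075| - 4.4, 0) = 0.0
prox(x) = [0.0, 5.3945, 0.0]
||prox(x)||_1 = 0.0 + 5.3945 + 0.0 = 5.3945


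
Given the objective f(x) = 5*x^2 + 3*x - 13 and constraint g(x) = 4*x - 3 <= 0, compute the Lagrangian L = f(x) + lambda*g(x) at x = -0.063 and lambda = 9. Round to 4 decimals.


Step 1: Evaluate f(x).
f(-0.063) = 5*(-0.063)^2 + 3*(-0.063) - 13 = -13.1692
Step 2: Evaluate g(x).
g(-0.063) = 4*-0.063 - 3 = -3.252
Step 3: Compute Lagrangian.
L = -13.1692 + 9*-3.252 = -42.4372


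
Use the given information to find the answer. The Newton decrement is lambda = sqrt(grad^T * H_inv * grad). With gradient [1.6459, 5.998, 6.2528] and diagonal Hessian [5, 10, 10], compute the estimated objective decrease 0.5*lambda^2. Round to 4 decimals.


Step 1: H is diagonal, so H^(-1) * g = [0.3292, 0.5998, 0.6253].
Step 2: g^T H^(-1) g = sum_i g_i^2 / H_ii
  = (1.6459)^2/5 + (5.998)^2/10 + (6.2528)^2/10
  = 0.5418 + 3.5976 + 3.9098 = 8.0491
Step 3: Objective decrease = 0.5 * g^T H^(-1) g = 4.0246


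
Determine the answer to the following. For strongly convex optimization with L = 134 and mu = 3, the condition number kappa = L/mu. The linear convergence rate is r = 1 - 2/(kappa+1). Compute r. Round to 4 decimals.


Step 1: Compute the condition number.
kappa = L/mu = 134/3 = 44.6667
Step 2: Compute the convergence rate.
r = 1 - 2/(kappa + 1) = 1 - 2*mu/(L + mu) = (L - mu)/(L + mu) = 131/137 = 0.9562


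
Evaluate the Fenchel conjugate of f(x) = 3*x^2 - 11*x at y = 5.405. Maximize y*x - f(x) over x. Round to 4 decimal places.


f*(y) = sup_x {y*x - a*x^2 - b*x} = sup_x {(y-b)*x - a*x^2}
FOC: (y - b) - 2a*x = 0 => x* = (y - b)/(2a)
x* = (5.405 + 11)/(2*3) = 2.7342
f*(5.405) = (y-b)^2/(4a) = (5.405 + 11)^2/(4*3)
= 269.124/12 = 22.427


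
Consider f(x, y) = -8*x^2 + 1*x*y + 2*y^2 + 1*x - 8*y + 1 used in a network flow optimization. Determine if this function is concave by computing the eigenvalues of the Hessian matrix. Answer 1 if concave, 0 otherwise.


The Hessian of f(x,y) = -8*x^2 + 1*x*y + 2*y^2 + 1*x - 8*y + 1 is:
H = [[-16, 1], [1, 4]]
Trace = -16 + 4 = -12
Determinant = -16*4 - (1)^2 = -65
Discriminant = (-12)^2 - 4*-65 = 404.0
Eigenvalues: lambda_1 = -16.0499, lambda_2 = 4.0499
The function is not concave.

0


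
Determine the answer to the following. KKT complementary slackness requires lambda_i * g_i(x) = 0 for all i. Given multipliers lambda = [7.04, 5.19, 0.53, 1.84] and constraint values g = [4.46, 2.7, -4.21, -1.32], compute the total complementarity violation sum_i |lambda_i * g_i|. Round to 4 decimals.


KKT complementary slackness check:
lambda_1 * g_1 = 7.04 * 4.46 = 31.3984
lambda_2 * g_2 = 5.19 * 2.7 = 14.013
lambda_3 * g_3 = 0.53 * -4.21 = -2.2313
lambda_4 * g_4 = 1.84 * -1.32 = -2.4288
Total violation = 31.3984 + 14.013 + 2.2313 + 2.4288 = 50.0715


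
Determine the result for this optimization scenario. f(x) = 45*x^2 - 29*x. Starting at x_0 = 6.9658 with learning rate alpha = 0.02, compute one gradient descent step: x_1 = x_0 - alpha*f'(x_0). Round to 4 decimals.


We compute the gradient at x_0 and apply the update.
f'(x) = 90*x - 29
f'(6.9658) = 90*6.9658 - 29 = 597.922
x_1 = 6.9658 - 0.02*597.922 = -4.9926


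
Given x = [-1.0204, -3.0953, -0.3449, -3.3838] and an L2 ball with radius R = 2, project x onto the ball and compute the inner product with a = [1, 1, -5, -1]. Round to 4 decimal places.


Step 1: Compute ||x|| (intermediates to 6 decimals).
||x|| = sqrt((-1.0204)^2 + (-3.0953)^2 + (-0.3449)^2 + (-3.3838)^2) = 4.710749
Step 2: Project.
Since ||x|| > R, scale = R/||x|| = 2/4.710749 = 0.424561, proj(x) = scale * x
proj(x) = [-0.433222, -1.314144, -0.146431, -1.43663]
Step 3: Dot product.
a^T * proj(x) = 1*(-0.433222) + 1*(-1.314144) - 5*(-0.146431) - 1*(-1.43663) = 0.4214


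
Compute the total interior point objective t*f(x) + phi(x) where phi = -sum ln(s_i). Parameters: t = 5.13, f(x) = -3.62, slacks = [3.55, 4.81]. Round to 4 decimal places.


Step 1: Compute log-barrier.
ln values: [1.2669, 1.5707]
phi = -(1.2669 + 1.5707) = -2.8376
Step 2: Compute augmented objective.
t*f(x) = 5.13*-3.62 = -18.5706
Total = -18.5706 - 2.8376 = -21.4082


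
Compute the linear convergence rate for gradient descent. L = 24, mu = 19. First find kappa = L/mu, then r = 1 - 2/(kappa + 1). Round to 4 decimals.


Step 1: Compute the condition number.
kappa = L/mu = 24/19 = 1.2632
Step 2: Compute the convergence rate.
r = 1 - 2/(kappa + 1) = 1 - 2*mu/(L + mu) = (L - mu)/(L + mu) = 5/43 = 0.1163


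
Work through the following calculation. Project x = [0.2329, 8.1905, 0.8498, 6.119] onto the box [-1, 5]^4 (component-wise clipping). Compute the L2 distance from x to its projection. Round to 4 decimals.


Project each component onto [-1, 5].
clip(0.2329) = 0.2329, clip(8.1905) = 5.0, clip(0.8498) = 0.8498, clip(6.119) = 5.0
Projection = [0.2329, 5.0, 0.8498, 5.0]
Squared diffs: [0.0, 10.1793, 0.0, 1.2522]
Distance = sqrt(11.4315) = 3.381


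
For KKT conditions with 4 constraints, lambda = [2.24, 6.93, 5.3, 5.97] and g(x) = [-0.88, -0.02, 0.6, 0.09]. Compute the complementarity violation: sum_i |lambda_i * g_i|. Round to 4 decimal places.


KKT complementary slackness check:
lambda_1 * g_1 = 2.24 * -0.88 = -1.9712
lambda_2 * g_2 = 6.93 * -0.02 = -0.1386
lambda_3 * g_3 = 5.3 * 0.6 = 3.18
lambda_4 * g_4 = 5.97 * 0.09 = 0.5373
Total violation = 1.9712 + 0.1386 + 3.18 + 0.5373 = 5.8271


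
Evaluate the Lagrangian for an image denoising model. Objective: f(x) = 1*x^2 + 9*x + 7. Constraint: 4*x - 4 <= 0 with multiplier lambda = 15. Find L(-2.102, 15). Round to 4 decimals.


Step 1: Evaluate f(x).
f(-2.102) = 1*(-2.102)^2 + 9*(-2.102) + 7 = -7.4996
Step 2: Evaluate g(x).
g(-2.102) = 4*-2.102 - 4 = -12.408
Step 3: Compute Lagrangian.
L = -7.4996 + 15*-12.408 = -193.6196


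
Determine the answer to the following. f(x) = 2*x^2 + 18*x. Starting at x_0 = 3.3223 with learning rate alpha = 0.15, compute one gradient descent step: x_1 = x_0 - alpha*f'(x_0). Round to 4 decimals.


We compute the gradient at x_0 and apply the update.
f'(x) = 4*x + 18
f'(3.3223) = 4*3.3223 + 18 = 31.2892
x_1 = 3.3223 - 0.15*31.2892 = -1.3711


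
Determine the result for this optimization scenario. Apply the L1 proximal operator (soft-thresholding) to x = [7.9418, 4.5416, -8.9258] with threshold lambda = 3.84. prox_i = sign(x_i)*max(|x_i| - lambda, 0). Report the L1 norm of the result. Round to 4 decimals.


Soft-thresholding with lambda = 3.84:
prox(7.9418) = sign(7.9418)*max(|7.9418| - 3.84, 0) = 4.1018
prox(4.5416) = sign(4.5416)*max(|4.5416| - 3.84, 0) = 0.7016
prox(-8.9258) = sign(-8.9258)*max(|-8.9258| - 3.84, 0) = -5.0858
prox(x) = [4.1018, 0.7016, -5.0858]
||prox(x)||_1 = 4.1018 + 0.7016 + 5.0858 = 9.8892


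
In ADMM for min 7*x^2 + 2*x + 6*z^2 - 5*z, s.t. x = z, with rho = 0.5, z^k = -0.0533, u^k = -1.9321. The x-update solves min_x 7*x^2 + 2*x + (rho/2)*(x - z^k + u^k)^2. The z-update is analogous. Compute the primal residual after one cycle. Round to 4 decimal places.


ADMM iteration with rho = 0.5, z^k = -0.0533, u^k = -1.9321
Step 1: x-update.
Minimize 7*x^2 + 2*x + (0.5/2)*(x + 0.0533 - 1.9321)^2
FOC: (2*7 + 0.5)*x = -2 + 0.5*(-0.0533 + 1.9321)
x^{k+1} = -0.0731
Step 2: z-update.
Minimize 6*z^2 - 5*z + (0.5/2)*(-0.0731 - z - 1.9321)^2
FOC: (2*6 + 0.5)*z = 5 + 0.5*(-0.0731 - 1.9321)
z^{k+1} = 0.3198
Step 3: u-update.
u^{k+1} = -1.9321 - 0.0731 - 0.3198 = -2.325
Step 4: Primal residual = |-0.0731 - 0.3198| = 0.3929


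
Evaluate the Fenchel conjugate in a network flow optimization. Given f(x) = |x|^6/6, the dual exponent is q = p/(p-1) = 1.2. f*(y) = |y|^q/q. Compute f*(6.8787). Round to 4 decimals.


The conjugate exponent q satisfies 1/p + 1/q = 1.
p = 6, so q = 6/(6 - 1) = 1.2
|y|^q = 6.8787^1.2 = 10.116
f*(6.8787) = 10.116 / 1.2 = 8.43


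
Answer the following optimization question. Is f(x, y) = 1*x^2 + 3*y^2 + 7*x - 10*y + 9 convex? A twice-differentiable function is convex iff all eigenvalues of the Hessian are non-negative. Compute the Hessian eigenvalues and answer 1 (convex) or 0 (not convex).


The Hessian of f(x,y) = 1*x^2 + 3*y^2 + 7*x - 10*y + 9 is:
H = [[2, 0], [0, 6]]
Trace = 2 + 6 = 8
Determinant = 2*6 - (0)^2 = 12
Discriminant = (8)^2 - 4*12 = 16.0
Eigenvalues: lambda_1 = 2.0, lambda_2 = 6.0
The function is convex.

1


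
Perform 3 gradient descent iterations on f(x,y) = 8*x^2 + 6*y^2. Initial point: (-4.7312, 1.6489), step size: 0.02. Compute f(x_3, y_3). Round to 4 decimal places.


Gradient descent on f(x,y) = 8*x^2 + 6*y^2.
Starting point: (-4.7312, 1.6489), alpha = 0.02
Step 1: grad_x = 2*8*-4.7312 = -75.6992, grad_y = 2*6*1.6489 = 19.7868
  x_1 = -4.7312 - 0.02*-75.6992 = -3.2172
  y_1 = 1.6489 - 0.02*19.7868 = 1.2532
Step 2: grad_x = 2*8*-3.2172 = -51.4755, grad_y = 2*6*1.2532 = 15.038
  x_2 = -3.2172 - 0.02*-51.4755 = -2.1877
  y_2 = 1.2532 - 0.02*15.038 = 0.9524
Step 3: grad_x = 2*8*-2.1877 = -35.0033, grad_y = 2*6*0.9524 = 11.4289
  x_3 = -2.1877 - 0.02*-35.0033 = -1.4876
  y_3 = 0.9524 - 0.02*11.4289 = 0.7238
f(-1.4876, 0.7238) = 8*(-1.4876)^2 + 6*0.7238^2 = 20.8482


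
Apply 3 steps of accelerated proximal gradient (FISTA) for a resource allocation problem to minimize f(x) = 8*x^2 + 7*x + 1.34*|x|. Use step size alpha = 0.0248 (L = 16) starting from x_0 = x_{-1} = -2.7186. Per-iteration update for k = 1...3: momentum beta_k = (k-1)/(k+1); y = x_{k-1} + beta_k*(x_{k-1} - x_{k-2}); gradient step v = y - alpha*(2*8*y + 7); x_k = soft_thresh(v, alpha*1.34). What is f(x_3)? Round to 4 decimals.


FISTA on f(x) = 8*x^2 + 7*x + 1.34*|x|
L = 16, alpha = 0.0248
Iteration 1: beta = 0.0, y = -2.7186 + 0.0*(-2.7186 + 2.7186) = -2.7186
  grad(y) = -36.4976, v = y - alpha*grad = -1.8135
  prox(v) = soft_thresh(-1.8135, 0.0332) = -1.7802
Iteration 2: beta = 0.3333, y = -1.7802 + 0.3333*(-1.7802 + 2.7186) = -1.4674
  grad(y) = -16.479, v = y - alpha*grad = -1.0588
  prox(v) = soft_thresh(-1.0588, 0.0332) = -1.0255
Iteration 3: beta = 0.5, y = -1.0255 + 0.5*(-1.0255 + 1.7802) = -0.6482
  grad(y) = -3.3708, v = y - alpha*grad = -0.5646
  prox(v) = soft_thresh(-0.5646, 0.0332) = -0.5313
f(x_3) = 8*(-0.5313)^2 + 7*(-0.5313) + 1.34*|-0.5313| = -0.7488


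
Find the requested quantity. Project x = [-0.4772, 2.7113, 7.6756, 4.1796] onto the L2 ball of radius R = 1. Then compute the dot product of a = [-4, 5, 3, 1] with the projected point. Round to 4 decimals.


Step 1: Compute ||x|| (intermediates to 6 decimals).
||x|| = sqrt((-0.4772)^2 + 2.7113^2 + 7.6756^2 + 4.1796^2) = 9.16312
Step 2: Project.
Since ||x|| > R, scale = R/||x|| = 1/9.16312 = 0.109133, proj(x) = scale * x
proj(x) = [-0.052078, 0.295892, 0.837661, 0.456132]
Step 3: Dot product.
a^T * proj(x) = -4*(-0.052078) + 5*0.295892 + 3*0.837661 + 1*0.456132 = 4.6569


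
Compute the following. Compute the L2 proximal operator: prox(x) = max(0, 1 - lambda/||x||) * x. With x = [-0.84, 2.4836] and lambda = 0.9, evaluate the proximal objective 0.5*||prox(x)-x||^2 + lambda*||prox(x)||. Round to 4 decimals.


Step 1: Compute ||x||.
||x|| = 2.6218
Step 2: Compute scaling factor.
scale = max(0, 1 - 0.9/2.6218) = 0.6567
Step 3: prox(x) = [-0.5516, 1.631]
||prox(x)|| = 1.7218
Step 4: Proximal objective.
0.5*||prox-x||^2 = 0.405
lambda*||prox|| = 1.5496
Total = 1.9546


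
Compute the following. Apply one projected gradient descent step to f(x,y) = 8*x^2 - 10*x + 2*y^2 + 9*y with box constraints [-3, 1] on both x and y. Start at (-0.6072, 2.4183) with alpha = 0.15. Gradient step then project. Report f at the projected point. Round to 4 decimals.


Step 1: Compute gradient at (-0.6072, 2.4183).
grad_x = 2*8*-0.6072 - 10 = -19.7152
grad_y = 2*2*2.4183 + 9 = 18.6732
Step 2: Gradient step.
x_raw = -0.6072 - 0.15*-19.7152 = 2.3501
y_raw = 2.4183 - 0.15*18.6732 = -0.3827
Step 3: Project onto [-3, 1].
x_proj = clip(2.3501) = 1.0
y_proj = clip(-0.3827) = -0.3827
Step 4: Evaluate f.
f(1.0, -0.3827) = -5.1512


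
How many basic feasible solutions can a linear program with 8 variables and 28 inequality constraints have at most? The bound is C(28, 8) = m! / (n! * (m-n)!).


Each vertex corresponds to some choice of n active constraints out of m, so the number of vertices is at most C(m, n) = m! / (n!(m-n)!).
m = 28, n = 8
Numerator: 28 * 27 * 26 * 25 * 24 * 23 * 22 * 21
Denominator: 8! = 40320
C(28, 8) = 3108105


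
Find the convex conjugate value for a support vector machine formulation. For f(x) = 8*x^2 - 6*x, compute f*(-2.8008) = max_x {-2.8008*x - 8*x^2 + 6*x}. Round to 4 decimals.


f*(y) = sup_x {y*x - a*x^2 - b*x} = sup_x {(y-b)*x - a*x^2}
FOC: (y - b) - 2a*x = 0 => x* = (y - b)/(2a)
x* = (-2.8008 + 6)/(2*8) = 0.2
f*(-2.8008) = (y-b)^2/(4a) = (-2.8008 + 6)^2/(4*8)
= 10.2349/32 = 0.3198
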